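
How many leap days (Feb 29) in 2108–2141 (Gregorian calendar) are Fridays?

Leap years in 2108–2141: 9 of them.
Feb 29 weekday advances by 5 (mod 7) from one leap year to the next four years later (or differs when a century non-leap intervenes).
Leap-day weekdays: 2108:Wed 2112:Mon 2116:Sat 2120:Thu 2124:Tue 2128:Sun 2132:Fri✓ 2136:Wed 2140:Mon
Friday: 2132 → 1.

1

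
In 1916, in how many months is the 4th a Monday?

Check the 4th of each month of 1916: Jan 4: Tue, Feb 4: Fri, Mar 4: Sat, Apr 4: Tue, May 4: Thu, Jun 4: Sun, Jul 4: Tue, Aug 4: Fri, Sep 4: Mon, Oct 4: Wed, Nov 4: Sat, Dec 4: Mon.
Monday occurs in September, December — 2 months.

2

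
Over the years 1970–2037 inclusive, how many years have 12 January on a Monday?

Track 12 January's weekday year by year (advancing +1, or +2 across a Feb 29):
  1970: Mon ✓  1971: Tue (+1)  1972: Wed (+1)  1973: Fri (+2)  1974: Sat (+1)
  1975: Sun (+1)  1976: Mon (+1) ✓  1977: Wed (+2)  1978: Thu (+1)  1979: Fri (+1)
  1980: Sat (+1)  1981: Mon (+2) ✓  1982: Tue (+1)  1983: Wed (+1)  … (40 more years) …
  2024: Fri (+1)  2025: Sun (+2)  2026: Mon (+1) ✓  2027: Tue (+1)  2028: Wed (+1)
  2029: Fri (+2)  2030: Sat (+1)  2031: Sun (+1)  2032: Mon (+1) ✓  2033: Wed (+2)
  2034: Thu (+1)  2035: Fri (+1)  2036: Sat (+1)  2037: Mon (+2) ✓
Monday years: 1970, 1976, 1981, 1987, 1998, 2004, 2009, 2015, 2026, 2032, 2037 — 11 in total.

11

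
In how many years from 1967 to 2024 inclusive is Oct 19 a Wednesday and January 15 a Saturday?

6

Check each year's weekday for Oct 19 and January 15:
  1967: Thu/Sun  1968: Sat/Mon  1969: Sun/Wed  1970: Mon/Thu  1971: Tue/Fri  1972: Thu/Sat  1973: Fri/Mon  1974: Sat/Tue  1975: Sun/Wed  1976: Tue/Thu  1977: Wed/Sat ✓  1978: Thu/Sun  1979: Fri/Mon  1980: Sun/Tue  …(30 more)…  2011: Wed/Sat ✓  2012: Fri/Sun  2013: Sat/Tue  2014: Sun/Wed  2015: Mon/Thu  2016: Wed/Fri  2017: Thu/Sun  2018: Fri/Mon  2019: Sat/Tue  2020: Mon/Wed  2021: Tue/Fri  2022: Wed/Sat ✓  2023: Thu/Sun  2024: Sat/Mon
Both conditions hold in: 1977, 1983, 1994, 2005, 2011, 2022 — 6.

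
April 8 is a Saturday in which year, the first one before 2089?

2084

From one year to the next, a fixed date's weekday advances by 1, or by 2 when a Feb 29 lies between the two dates.
2089: April 8 is Friday.
2088: Thursday (−1)
2087: Tuesday (−2)
2086: Monday (−1)
2085: Sunday (−1)
2084: Saturday (−1)
April 8 falls on a Saturday in 2084.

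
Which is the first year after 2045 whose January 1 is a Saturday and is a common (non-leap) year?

Jan 1 advances by 2 weekdays after a leap year and by 1 after a common year.
2045: Jan 1 is Sunday.
2046: Monday
2047: Tuesday
2048: Wednesday (leap)
2049: Friday
2050: Saturday
2050 begins on a Saturday and is a common year.

2050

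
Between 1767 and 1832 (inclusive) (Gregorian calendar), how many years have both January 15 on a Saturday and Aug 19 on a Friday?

Check each year's weekday for January 15 and Aug 19:
  1767: Thu/Wed  1768: Fri/Fri  1769: Sun/Sat  1770: Mon/Sun  1771: Tue/Mon  1772: Wed/Wed  1773: Fri/Thu  1774: Sat/Fri ✓  1775: Sun/Sat  1776: Mon/Mon  1777: Wed/Tue  1778: Thu/Wed  1779: Fri/Thu  1780: Sat/Sat  …(38 more)…  1819: Fri/Thu  1820: Sat/Sat  1821: Mon/Sun  1822: Tue/Mon  1823: Wed/Tue  1824: Thu/Thu  1825: Sat/Fri ✓  1826: Sun/Sat  1827: Mon/Sun  1828: Tue/Tue  1829: Thu/Wed  1830: Fri/Thu  1831: Sat/Fri ✓  1832: Sun/Sun
Both conditions hold in: 1774, 1785, 1791, 1803, 1814, 1825, 1831 — 7.

7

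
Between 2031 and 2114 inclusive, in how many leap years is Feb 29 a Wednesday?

4

Leap years in 2031–2114: 20 of them.
Feb 29 weekday advances by 5 (mod 7) from one leap year to the next four years later (or differs when a century non-leap intervenes).
Leap-day weekdays: 2032:Sun 2036:Fri 2040:Wed✓ 2044:Mon 2048:Sat 2052:Thu 2056:Tue 2060:Sun 2064:Fri 2068:Wed✓ 2072:Mon 2076:Sat 2080:Thu 2084:Tue 2088:Sun 2092:Fri 2096:Wed✓ 2104:Fri 2108:Wed✓ 2112:Mon
Wednesday: 2040, 2068, 2096, 2108 → 4.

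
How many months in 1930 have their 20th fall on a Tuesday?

Check the 20th of each month of 1930: Jan 20: Mon, Feb 20: Thu, Mar 20: Thu, Apr 20: Sun, May 20: Tue, Jun 20: Fri, Jul 20: Sun, Aug 20: Wed, Sep 20: Sat, Oct 20: Mon, Nov 20: Thu, Dec 20: Sat.
Tuesday occurs in May — 1 month.

1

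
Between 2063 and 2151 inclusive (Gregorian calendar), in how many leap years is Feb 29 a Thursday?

3

Leap years in 2063–2151: 21 of them.
Feb 29 weekday advances by 5 (mod 7) from one leap year to the next four years later (or differs when a century non-leap intervenes).
Leap-day weekdays: 2064:Fri 2068:Wed 2072:Mon 2076:Sat 2080:Thu✓ 2084:Tue 2088:Sun 2092:Fri 2096:Wed 2104:Fri 2108:Wed 2112:Mon 2116:Sat 2120:Thu✓ 2124:Tue 2128:Sun 2132:Fri 2136:Wed 2140:Mon 2144:Sat 2148:Thu✓
Thursday: 2080, 2120, 2148 → 3.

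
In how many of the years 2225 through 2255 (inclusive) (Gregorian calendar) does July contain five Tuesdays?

July has 31 days; it has five Tuesdays when Tuesday falls among the first (month-length − 28) days — i.e. when July 1 is one of Tuesday/Monday/Sunday.
July 1 by year: 2225:Fri 2226:Sat 2227:Sun✓ 2228:Tue✓ 2229:Wed 2230:Thu 2231:Fri 2232:Sun✓ 2233:Mon✓ 2234:Tue✓ 2235:Wed 2236:Fri 2237:Sat 2238:Sun✓ 2239:Mon✓ 2240:Wed 2241:Thu 2242:Fri 2243:Sat 2244:Mon✓ 2245:Tue✓ 2246:Wed 2247:Thu 2248:Sat 2249:Sun✓ 2250:Mon✓ 2251:Tue✓ 2252:Thu 2253:Fri 2254:Sat 2255:Sun✓
Years with five Tuesdays: 2227, 2228, 2232, 2233, 2234, 2238, 2239, 2244, 2245, 2249, 2250, 2251, 2255 → 13.

13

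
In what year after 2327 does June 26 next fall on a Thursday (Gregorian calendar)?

From one year to the next, a fixed date's weekday advances by 1, or by 2 when a Feb 29 lies between the two dates.
2327: June 26 is Sunday.
2328: Tuesday (+2)
2329: Wednesday (+1)
2330: Thursday (+1)
June 26 falls on a Thursday in 2330.

2330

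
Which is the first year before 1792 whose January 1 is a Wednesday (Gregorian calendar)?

1783

Jan 1 advances by 2 weekdays after a leap year and by 1 after a common year.
1792: Jan 1 is Sunday (leap).
1791: Saturday
1790: Friday
1789: Thursday
1788: Tuesday (leap)
1787: Monday
1786: Sunday
1785: Saturday
1784: Thursday (leap)
1783: Wednesday
1783 begins on a Wednesday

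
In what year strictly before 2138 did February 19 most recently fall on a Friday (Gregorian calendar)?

2134

From one year to the next, a fixed date's weekday advances by 1, or by 2 when a Feb 29 lies between the two dates.
2138: February 19 is Wednesday.
2137: Tuesday (−1)
2136: Sunday (−2)
2135: Saturday (−1)
2134: Friday (−1)
February 19 falls on a Friday in 2134.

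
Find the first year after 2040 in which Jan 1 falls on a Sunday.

Jan 1 advances by 2 weekdays after a leap year and by 1 after a common year.
2040: Jan 1 is Sunday (leap).
2041: Tuesday
2042: Wednesday
2043: Thursday
2044: Friday (leap)
2045: Sunday
2045 begins on a Sunday

2045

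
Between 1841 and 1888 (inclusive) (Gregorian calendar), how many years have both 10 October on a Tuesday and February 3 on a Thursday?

2

Check each year's weekday for 10 October and February 3:
  1841: Sun/Wed  1842: Mon/Thu  1843: Tue/Fri  1844: Thu/Sat  1845: Fri/Mon  1846: Sat/Tue  1847: Sun/Wed  1848: Tue/Thu ✓  1849: Wed/Sat  1850: Thu/Sun  1851: Fri/Mon  1852: Sun/Tue  1853: Mon/Thu  1854: Tue/Fri  …(20 more)…  1875: Sun/Wed  1876: Tue/Thu ✓  1877: Wed/Sat  1878: Thu/Sun  1879: Fri/Mon  1880: Sun/Tue  1881: Mon/Thu  1882: Tue/Fri  1883: Wed/Sat  1884: Fri/Sun  1885: Sat/Tue  1886: Sun/Wed  1887: Mon/Thu  1888: Wed/Fri
Both conditions hold in: 1848, 1876 — 2.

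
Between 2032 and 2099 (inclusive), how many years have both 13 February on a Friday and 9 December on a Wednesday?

Check each year's weekday for 13 February and 9 December:
  2032: Fri/Thu  2033: Sun/Fri  2034: Mon/Sat  2035: Tue/Sun  2036: Wed/Tue  2037: Fri/Wed ✓  2038: Sat/Thu  2039: Sun/Fri  2040: Mon/Sun  2041: Wed/Mon  2042: Thu/Tue  2043: Fri/Wed ✓  2044: Sat/Fri  2045: Mon/Sat  …(40 more)…  2086: Wed/Mon  2087: Thu/Tue  2088: Fri/Thu  2089: Sun/Fri  2090: Mon/Sat  2091: Tue/Sun  2092: Wed/Tue  2093: Fri/Wed ✓  2094: Sat/Thu  2095: Sun/Fri  2096: Mon/Sun  2097: Wed/Mon  2098: Thu/Tue  2099: Fri/Wed ✓
Both conditions hold in: 2037, 2043, 2054, 2065, 2071, 2082, 2093, 2099 — 8.

8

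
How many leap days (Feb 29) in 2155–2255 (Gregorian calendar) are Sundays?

4

Leap years in 2155–2255: 24 of them.
Feb 29 weekday advances by 5 (mod 7) from one leap year to the next four years later (or differs when a century non-leap intervenes).
Leap-day weekdays: 2156:Sun✓ 2160:Fri 2164:Wed 2168:Mon 2172:Sat 2176:Thu 2180:Tue 2184:Sun✓ 2188:Fri 2192:Wed 2196:Mon 2204:Wed 2208:Mon 2212:Sat 2216:Thu 2220:Tue 2224:Sun✓ 2228:Fri 2232:Wed 2236:Mon 2240:Sat 2244:Thu 2248:Tue 2252:Sun✓
Sunday: 2156, 2184, 2224, 2252 → 4.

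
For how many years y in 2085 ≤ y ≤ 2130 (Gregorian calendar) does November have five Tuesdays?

November has 30 days; it has five Tuesdays when Tuesday falls among the first (month-length − 28) days — i.e. when November 1 is one of Tuesday/Monday.
November 1 by year: 2085:Thu 2086:Fri 2087:Sat 2088:Mon✓ 2089:Tue✓ 2090:Wed 2091:Thu 2092:Sat 2093:Sun 2094:Mon✓ 2095:Tue✓ 2096:Thu 2097:Fri 2098:Sat 2099:Sun …(16 more)… 2116:Sun 2117:Mon✓ 2118:Tue✓ 2119:Wed 2120:Fri 2121:Sat 2122:Sun 2123:Mon✓ 2124:Wed 2125:Thu 2126:Fri 2127:Sat 2128:Mon✓ 2129:Tue✓ 2130:Wed
Years with five Tuesdays: 2088, 2089, 2094, 2095, 2100, 2101, 2106, 2107, 2112, 2117, 2118, 2123, 2128, 2129 → 14.

14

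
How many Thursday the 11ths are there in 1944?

1

Check the 11th of each month of 1944: Jan 11: Tue, Feb 11: Fri, Mar 11: Sat, Apr 11: Tue, May 11: Thu, Jun 11: Sun, Jul 11: Tue, Aug 11: Fri, Sep 11: Mon, Oct 11: Wed, Nov 11: Sat, Dec 11: Mon.
Thursday occurs in May — 1 month.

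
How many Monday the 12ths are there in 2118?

2

Check the 12th of each month of 2118: Jan 12: Wed, Feb 12: Sat, Mar 12: Sat, Apr 12: Tue, May 12: Thu, Jun 12: Sun, Jul 12: Tue, Aug 12: Fri, Sep 12: Mon, Oct 12: Wed, Nov 12: Sat, Dec 12: Mon.
Monday occurs in September, December — 2 months.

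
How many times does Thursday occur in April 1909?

April 1909 has 30 days and begins on Thursday.
The first Thursday is April 1.
Thursdays fall on 1, 8, 15, 22, 29 — that's 5.

5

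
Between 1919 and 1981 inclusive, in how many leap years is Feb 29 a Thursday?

2

Leap years in 1919–1981: 16 of them.
Feb 29 weekday advances by 5 (mod 7) from one leap year to the next four years later (or differs when a century non-leap intervenes).
Leap-day weekdays: 1920:Sun 1924:Fri 1928:Wed 1932:Mon 1936:Sat 1940:Thu✓ 1944:Tue 1948:Sun 1952:Fri 1956:Wed 1960:Mon 1964:Sat 1968:Thu✓ 1972:Tue 1976:Sun 1980:Fri
Thursday: 1940, 1968 → 2.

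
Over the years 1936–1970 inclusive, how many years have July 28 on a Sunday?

Track July 28's weekday year by year (advancing +1, or +2 across a Feb 29):
  1936: Tue  1937: Wed (+1)  1938: Thu (+1)  1939: Fri (+1)  1940: Sun (+2) ✓
  1941: Mon (+1)  1942: Tue (+1)  1943: Wed (+1)  1944: Fri (+2)  1945: Sat (+1)
  1946: Sun (+1) ✓  1947: Mon (+1)  1948: Wed (+2)  1949: Thu (+1)  … (7 more years) …
  1957: Sun (+1) ✓  1958: Mon (+1)  1959: Tue (+1)  1960: Thu (+2)  1961: Fri (+1)
  1962: Sat (+1)  1963: Sun (+1) ✓  1964: Tue (+2)  1965: Wed (+1)  1966: Thu (+1)
  1967: Fri (+1)  1968: Sun (+2) ✓  1969: Mon (+1)  1970: Tue (+1)
Sunday years: 1940, 1946, 1957, 1963, 1968 — 5 in total.

5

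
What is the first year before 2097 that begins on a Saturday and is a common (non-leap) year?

Jan 1 advances by 2 weekdays after a leap year and by 1 after a common year.
2097: Jan 1 is Tuesday.
2096: Sunday (leap)
2095: Saturday
2095 begins on a Saturday and is a common year.

2095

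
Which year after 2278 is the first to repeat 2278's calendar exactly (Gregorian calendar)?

Two years share a calendar iff Jan 1 falls on the same weekday and both are leap or both are common. 2278: Jan 1 is Tuesday, common year.
2279: Jan 1 Wednesday, common
2280: Jan 1 Thursday, leap
2281: Jan 1 Saturday, common
2282: Jan 1 Sunday, common
2283: Jan 1 Monday, common
2284: Jan 1 Tuesday, leap
2285: Jan 1 Thursday, common
2286: Jan 1 Friday, common
2287: Jan 1 Saturday, common
2288: Jan 1 Sunday, leap
2289: Jan 1 Tuesday, common
2289 matches on both conditions.

2289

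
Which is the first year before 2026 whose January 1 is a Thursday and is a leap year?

2004

Jan 1 advances by 2 weekdays after a leap year and by 1 after a common year.
2026: Jan 1 is Thursday.
2025: Wednesday
2024: Monday (leap)
2023: Sunday
2022: Saturday
2021: Friday
2020: Wednesday (leap)
2019: Tuesday
2018: Monday
2017: Sunday
2016: Friday (leap)
2015: Thursday
2014: Wednesday
2013: Tuesday
2012: Sunday (leap)
2011: Saturday
2010: Friday
2009: Thursday
2008: Tuesday (leap)
2007: Monday
2006: Sunday
2005: Saturday
2004: Thursday (leap)
2004 begins on a Thursday and is a leap year.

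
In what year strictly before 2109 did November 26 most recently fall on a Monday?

From one year to the next, a fixed date's weekday advances by 1, or by 2 when a Feb 29 lies between the two dates.
2109: November 26 is Tuesday.
2108: Monday (−1)
November 26 falls on a Monday in 2108.

2108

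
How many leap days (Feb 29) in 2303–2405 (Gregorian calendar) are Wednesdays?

Leap years in 2303–2405: 26 of them.
Feb 29 weekday advances by 5 (mod 7) from one leap year to the next four years later (or differs when a century non-leap intervenes).
Leap-day weekdays: 2304:Mon 2308:Sat 2312:Thu 2316:Tue 2320:Sun 2324:Fri 2328:Wed✓ 2332:Mon 2336:Sat 2340:Thu 2344:Tue 2348:Sun 2352:Fri 2356:Wed✓ 2360:Mon 2364:Sat 2368:Thu 2372:Tue 2376:Sun 2380:Fri 2384:Wed✓ 2388:Mon 2392:Sat 2396:Thu 2400:Tue 2404:Sun
Wednesday: 2328, 2356, 2384 → 3.

3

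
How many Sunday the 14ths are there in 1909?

3

Check the 14th of each month of 1909: Jan 14: Thu, Feb 14: Sun, Mar 14: Sun, Apr 14: Wed, May 14: Fri, Jun 14: Mon, Jul 14: Wed, Aug 14: Sat, Sep 14: Tue, Oct 14: Thu, Nov 14: Sun, Dec 14: Tue.
Sunday occurs in February, March, November — 3 months.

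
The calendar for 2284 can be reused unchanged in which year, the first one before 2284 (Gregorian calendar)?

Two years share a calendar iff Jan 1 falls on the same weekday and both are leap or both are common. 2284: Jan 1 is Tuesday, leap year.
2283: Jan 1 Monday, common
2282: Jan 1 Sunday, common
2281: Jan 1 Saturday, common
2280: Jan 1 Thursday, leap
2279: Jan 1 Wednesday, common
2278: Jan 1 Tuesday, common
2277: Jan 1 Monday, common
2276: Jan 1 Saturday, leap
2275: Jan 1 Friday, common
2274: Jan 1 Thursday, common
2273: Jan 1 Wednesday, common
2272: Jan 1 Monday, leap
2271: Jan 1 Sunday, common
2270: Jan 1 Saturday, common
2269: Jan 1 Friday, common
2268: Jan 1 Wednesday, leap
2267: Jan 1 Tuesday, common
2266: Jan 1 Monday, common
2265: Jan 1 Sunday, common
2264: Jan 1 Friday, leap
2263: Jan 1 Thursday, common
2262: Jan 1 Wednesday, common
2261: Jan 1 Tuesday, common
2260: Jan 1 Sunday, leap
2259: Jan 1 Saturday, common
2258: Jan 1 Friday, common
2257: Jan 1 Thursday, common
2256: Jan 1 Tuesday, leap
2256 matches on both conditions.

2256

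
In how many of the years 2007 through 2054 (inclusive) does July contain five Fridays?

21

July has 31 days; it has five Fridays when Friday falls among the first (month-length − 28) days — i.e. when July 1 is one of Friday/Thursday/Wednesday.
July 1 by year: 2007:Sun 2008:Tue 2009:Wed✓ 2010:Thu✓ 2011:Fri✓ 2012:Sun 2013:Mon 2014:Tue 2015:Wed✓ 2016:Fri✓ 2017:Sat 2018:Sun 2019:Mon 2020:Wed✓ 2021:Thu✓ …(18 more)… 2040:Sun 2041:Mon 2042:Tue 2043:Wed✓ 2044:Fri✓ 2045:Sat 2046:Sun 2047:Mon 2048:Wed✓ 2049:Thu✓ 2050:Fri✓ 2051:Sat 2052:Mon 2053:Tue 2054:Wed✓
Years with five Fridays: 2009, 2010, 2011, 2015, 2016, 2020, 2021, 2022, 2026, 2027, 2032, 2033, 2037, 2038, 2039, 2043, 2044, 2048, 2049, 2050, 2054 → 21.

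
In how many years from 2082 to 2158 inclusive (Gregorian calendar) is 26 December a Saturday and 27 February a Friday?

9

Check each year's weekday for 26 December and 27 February:
  2082: Sat/Fri ✓  2083: Sun/Sat  2084: Tue/Sun  2085: Wed/Tue  2086: Thu/Wed  2087: Fri/Thu  2088: Sun/Fri  2089: Mon/Sun  2090: Tue/Mon  2091: Wed/Tue  2092: Fri/Wed  2093: Sat/Fri ✓  2094: Sun/Sat  2095: Mon/Sun  …(49 more)…  2145: Sun/Sat  2146: Mon/Sun  2147: Tue/Mon  2148: Thu/Tue  2149: Fri/Thu  2150: Sat/Fri ✓  2151: Sun/Sat  2152: Tue/Sun  2153: Wed/Tue  2154: Thu/Wed  2155: Fri/Thu  2156: Sun/Fri  2157: Mon/Sun  2158: Tue/Mon
Both conditions hold in: 2082, 2093, 2099, 2105, 2111, 2122, 2133, 2139, 2150 — 9.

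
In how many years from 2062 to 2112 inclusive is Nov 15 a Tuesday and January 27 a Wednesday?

2

Check each year's weekday for Nov 15 and January 27:
  2062: Wed/Fri  2063: Thu/Sat  2064: Sat/Sun  2065: Sun/Tue  2066: Mon/Wed  2067: Tue/Thu  2068: Thu/Fri  2069: Fri/Sun  2070: Sat/Mon  2071: Sun/Tue  2072: Tue/Wed ✓  2073: Wed/Fri  2074: Thu/Sat  2075: Fri/Sun  …(23 more)…  2099: Sun/Tue  2100: Mon/Wed  2101: Tue/Thu  2102: Wed/Fri  2103: Thu/Sat  2104: Sat/Sun  2105: Sun/Tue  2106: Mon/Wed  2107: Tue/Thu  2108: Thu/Fri  2109: Fri/Sun  2110: Sat/Mon  2111: Sun/Tue  2112: Tue/Wed ✓
Both conditions hold in: 2072, 2112 — 2.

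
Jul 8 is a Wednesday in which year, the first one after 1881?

1885

From one year to the next, a fixed date's weekday advances by 1, or by 2 when a Feb 29 lies between the two dates.
1881: July 8 is Friday.
1882: Saturday (+1)
1883: Sunday (+1)
1884: Tuesday (+2)
1885: Wednesday (+1)
Jul 8 falls on a Wednesday in 1885.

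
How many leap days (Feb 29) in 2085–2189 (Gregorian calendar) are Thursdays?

3

Leap years in 2085–2189: 25 of them.
Feb 29 weekday advances by 5 (mod 7) from one leap year to the next four years later (or differs when a century non-leap intervenes).
Leap-day weekdays: 2088:Sun 2092:Fri 2096:Wed 2104:Fri 2108:Wed 2112:Mon 2116:Sat 2120:Thu✓ 2124:Tue 2128:Sun 2132:Fri 2136:Wed 2140:Mon 2144:Sat 2148:Thu✓ 2152:Tue 2156:Sun 2160:Fri 2164:Wed 2168:Mon 2172:Sat 2176:Thu✓ 2180:Tue 2184:Sun 2188:Fri
Thursday: 2120, 2148, 2176 → 3.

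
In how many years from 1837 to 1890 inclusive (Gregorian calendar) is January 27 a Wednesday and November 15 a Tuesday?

Check each year's weekday for January 27 and November 15:
  1837: Fri/Wed  1838: Sat/Thu  1839: Sun/Fri  1840: Mon/Sun  1841: Wed/Mon  1842: Thu/Tue  1843: Fri/Wed  1844: Sat/Fri  1845: Mon/Sat  1846: Tue/Sun  1847: Wed/Mon  1848: Thu/Wed  1849: Sat/Thu  1850: Sun/Fri  …(26 more)…  1877: Sat/Thu  1878: Sun/Fri  1879: Mon/Sat  1880: Tue/Mon  1881: Thu/Tue  1882: Fri/Wed  1883: Sat/Thu  1884: Sun/Sat  1885: Tue/Sun  1886: Wed/Mon  1887: Thu/Tue  1888: Fri/Thu  1889: Sun/Fri  1890: Mon/Sat
Both conditions hold in: 1864 — 1.

1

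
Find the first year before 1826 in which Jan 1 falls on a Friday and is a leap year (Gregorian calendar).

1808

Jan 1 advances by 2 weekdays after a leap year and by 1 after a common year.
1826: Jan 1 is Sunday.
1825: Saturday
1824: Thursday (leap)
1823: Wednesday
1822: Tuesday
1821: Monday
1820: Saturday (leap)
1819: Friday
1818: Thursday
1817: Wednesday
1816: Monday (leap)
1815: Sunday
1814: Saturday
1813: Friday
1812: Wednesday (leap)
1811: Tuesday
1810: Monday
1809: Sunday
1808: Friday (leap)
1808 begins on a Friday and is a leap year.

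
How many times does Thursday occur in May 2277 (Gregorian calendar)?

May 2277 has 31 days and begins on Tuesday.
The first Thursday is May 3.
Thursdays fall on 3, 10, 17, 24, 31 — that's 5.

5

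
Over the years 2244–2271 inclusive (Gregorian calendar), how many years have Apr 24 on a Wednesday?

Track Apr 24's weekday year by year (advancing +1, or +2 across a Feb 29):
  2244: Wed ✓  2245: Thu (+1)  2246: Fri (+1)  2247: Sat (+1)  2248: Mon (+2)
  2249: Tue (+1)  2250: Wed (+1) ✓  2251: Thu (+1)  2252: Sat (+2)  2253: Sun (+1)
  2254: Mon (+1)  2255: Tue (+1)  2256: Thu (+2)  2257: Fri (+1)  2258: Sat (+1)
  2259: Sun (+1)  2260: Tue (+2)  2261: Wed (+1) ✓  2262: Thu (+1)  2263: Fri (+1)
  2264: Sun (+2)  2265: Mon (+1)  2266: Tue (+1)  2267: Wed (+1) ✓  2268: Fri (+2)
  2269: Sat (+1)  2270: Sun (+1)  2271: Mon (+1)
Wednesday years: 2244, 2250, 2261, 2267 — 4 in total.

4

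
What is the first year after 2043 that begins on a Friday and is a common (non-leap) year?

Jan 1 advances by 2 weekdays after a leap year and by 1 after a common year.
2043: Jan 1 is Thursday.
2044: Friday (leap)
2045: Sunday
2046: Monday
2047: Tuesday
2048: Wednesday (leap)
2049: Friday
2049 begins on a Friday and is a common year.

2049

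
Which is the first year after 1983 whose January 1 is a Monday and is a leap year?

1996

Jan 1 advances by 2 weekdays after a leap year and by 1 after a common year.
1983: Jan 1 is Saturday.
1984: Sunday (leap)
1985: Tuesday
1986: Wednesday
1987: Thursday
1988: Friday (leap)
1989: Sunday
1990: Monday
1991: Tuesday
1992: Wednesday (leap)
1993: Friday
1994: Saturday
1995: Sunday
1996: Monday (leap)
1996 begins on a Monday and is a leap year.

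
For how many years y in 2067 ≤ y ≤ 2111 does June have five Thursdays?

June has 30 days; it has five Thursdays when Thursday falls among the first (month-length − 28) days — i.e. when June 1 is one of Thursday/Wednesday.
June 1 by year: 2067:Wed✓ 2068:Fri 2069:Sat 2070:Sun 2071:Mon 2072:Wed✓ 2073:Thu✓ 2074:Fri 2075:Sat 2076:Mon 2077:Tue 2078:Wed✓ 2079:Thu✓ 2080:Sat 2081:Sun …(15 more)… 2097:Sat 2098:Sun 2099:Mon 2100:Tue 2101:Wed✓ 2102:Thu✓ 2103:Fri 2104:Sun 2105:Mon 2106:Tue 2107:Wed✓ 2108:Fri 2109:Sat 2110:Sun 2111:Mon
Years with five Thursdays: 2067, 2072, 2073, 2078, 2079, 2084, 2089, 2090, 2095, 2101, 2102, 2107 → 12.

12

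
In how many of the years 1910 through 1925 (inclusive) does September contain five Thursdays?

September has 30 days; it has five Thursdays when Thursday falls among the first (month-length − 28) days — i.e. when September 1 is one of Thursday/Wednesday.
September 1 by year: 1910:Thu✓ 1911:Fri 1912:Sun 1913:Mon 1914:Tue 1915:Wed✓ 1916:Fri 1917:Sat 1918:Sun 1919:Mon 1920:Wed✓ 1921:Thu✓ 1922:Fri 1923:Sat 1924:Mon 1925:Tue
Years with five Thursdays: 1910, 1915, 1920, 1921 → 4.

4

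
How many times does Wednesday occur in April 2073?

April 2073 has 30 days and begins on Saturday.
The first Wednesday is April 5.
Wednesdays fall on 5, 12, 19, 26 — that's 4.

4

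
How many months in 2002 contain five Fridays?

4

A month of length L has five Fridays iff its first Friday is on day ≤ L−28 (so day 1–3 in a 31-day month, 1–2 in a 30-day month, day 1 in a leap February).
Checking each month of 2002: Jan starts Tue (31d); Feb starts Fri (28d); Mar starts Fri (31d) ✓; Apr starts Mon (30d); May starts Wed (31d) ✓; Jun starts Sat (30d); Jul starts Mon (31d); Aug starts Thu (31d) ✓; Sep starts Sun (30d); Oct starts Tue (31d); Nov starts Fri (30d) ✓; Dec starts Sun (31d).
Five-Friday months: March, May, August, November → 4.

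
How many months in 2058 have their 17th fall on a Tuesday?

2

Check the 17th of each month of 2058: Jan 17: Thu, Feb 17: Sun, Mar 17: Sun, Apr 17: Wed, May 17: Fri, Jun 17: Mon, Jul 17: Wed, Aug 17: Sat, Sep 17: Tue, Oct 17: Thu, Nov 17: Sun, Dec 17: Tue.
Tuesday occurs in September, December — 2 months.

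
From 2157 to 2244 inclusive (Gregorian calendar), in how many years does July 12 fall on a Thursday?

13

Track July 12's weekday year by year (advancing +1, or +2 across a Feb 29):
  2157: Tue  2158: Wed (+1)  2159: Thu (+1) ✓  2160: Sat (+2)  2161: Sun (+1)
  2162: Mon (+1)  2163: Tue (+1)  2164: Thu (+2) ✓  2165: Fri (+1)  2166: Sat (+1)
  2167: Sun (+1)  2168: Tue (+2)  2169: Wed (+1)  2170: Thu (+1) ✓  … (60 more years) …
  2231: Tue (+1)  2232: Thu (+2) ✓  2233: Fri (+1)  2234: Sat (+1)  2235: Sun (+1)
  2236: Tue (+2)  2237: Wed (+1)  2238: Thu (+1) ✓  2239: Fri (+1)  2240: Sun (+2)
  2241: Mon (+1)  2242: Tue (+1)  2243: Wed (+1)  2244: Fri (+2)
Thursday years: 2159, 2164, 2170, 2181, 2187, 2192, 2198, 2204, 2210, 2221, 2227, 2232, 2238 — 13 in total.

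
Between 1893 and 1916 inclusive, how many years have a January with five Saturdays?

January has 31 days; it has five Saturdays when Saturday falls among the first (month-length − 28) days — i.e. when January 1 is one of Saturday/Friday/Thursday.
January 1 by year: 1893:Sun 1894:Mon 1895:Tue 1896:Wed 1897:Fri✓ 1898:Sat✓ 1899:Sun 1900:Mon 1901:Tue 1902:Wed 1903:Thu✓ 1904:Fri✓ 1905:Sun 1906:Mon 1907:Tue 1908:Wed 1909:Fri✓ 1910:Sat✓ 1911:Sun 1912:Mon 1913:Wed 1914:Thu✓ 1915:Fri✓ 1916:Sat✓
Years with five Saturdays: 1897, 1898, 1903, 1904, 1909, 1910, 1914, 1915, 1916 → 9.

9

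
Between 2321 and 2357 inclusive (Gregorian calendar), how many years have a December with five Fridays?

December has 31 days; it has five Fridays when Friday falls among the first (month-length − 28) days — i.e. when December 1 is one of Friday/Thursday/Wednesday.
December 1 by year: 2321:Thu✓ 2322:Fri✓ 2323:Sat 2324:Mon 2325:Tue 2326:Wed✓ 2327:Thu✓ 2328:Sat 2329:Sun 2330:Mon 2331:Tue 2332:Thu✓ 2333:Fri✓ 2334:Sat 2335:Sun …(7 more)… 2343:Wed✓ 2344:Fri✓ 2345:Sat 2346:Sun 2347:Mon 2348:Wed✓ 2349:Thu✓ 2350:Fri✓ 2351:Sat 2352:Mon 2353:Tue 2354:Wed✓ 2355:Thu✓ 2356:Sat 2357:Sun
Years with five Fridays: 2321, 2322, 2326, 2327, 2332, 2333, 2337, 2338, 2339, 2343, 2344, 2348, 2349, 2350, 2354, 2355 → 16.

16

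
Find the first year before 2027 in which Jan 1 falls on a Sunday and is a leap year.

Jan 1 advances by 2 weekdays after a leap year and by 1 after a common year.
2027: Jan 1 is Friday.
2026: Thursday
2025: Wednesday
2024: Monday (leap)
2023: Sunday
2022: Saturday
2021: Friday
2020: Wednesday (leap)
2019: Tuesday
2018: Monday
2017: Sunday
2016: Friday (leap)
2015: Thursday
2014: Wednesday
2013: Tuesday
2012: Sunday (leap)
2012 begins on a Sunday and is a leap year.

2012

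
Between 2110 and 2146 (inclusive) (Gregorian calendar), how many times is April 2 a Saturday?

6

Track April 2's weekday year by year (advancing +1, or +2 across a Feb 29):
  2110: Wed  2111: Thu (+1)  2112: Sat (+2) ✓  2113: Sun (+1)  2114: Mon (+1)
  2115: Tue (+1)  2116: Thu (+2)  2117: Fri (+1)  2118: Sat (+1) ✓  2119: Sun (+1)
  2120: Tue (+2)  2121: Wed (+1)  2122: Thu (+1)  2123: Fri (+1)  … (9 more years) …
  2133: Thu (+1)  2134: Fri (+1)  2135: Sat (+1) ✓  2136: Mon (+2)  2137: Tue (+1)
  2138: Wed (+1)  2139: Thu (+1)  2140: Sat (+2) ✓  2141: Sun (+1)  2142: Mon (+1)
  2143: Tue (+1)  2144: Thu (+2)  2145: Fri (+1)  2146: Sat (+1) ✓
Saturday years: 2112, 2118, 2129, 2135, 2140, 2146 — 6 in total.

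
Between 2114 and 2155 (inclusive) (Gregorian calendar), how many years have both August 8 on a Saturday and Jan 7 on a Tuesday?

2

Check each year's weekday for August 8 and Jan 7:
  2114: Wed/Sun  2115: Thu/Mon  2116: Sat/Tue ✓  2117: Sun/Thu  2118: Mon/Fri  2119: Tue/Sat  2120: Thu/Sun  2121: Fri/Tue  2122: Sat/Wed  2123: Sun/Thu  2124: Tue/Fri  2125: Wed/Sun  2126: Thu/Mon  2127: Fri/Tue  …(14 more)…  2142: Wed/Sun  2143: Thu/Mon  2144: Sat/Tue ✓  2145: Sun/Thu  2146: Mon/Fri  2147: Tue/Sat  2148: Thu/Sun  2149: Fri/Tue  2150: Sat/Wed  2151: Sun/Thu  2152: Tue/Fri  2153: Wed/Sun  2154: Thu/Mon  2155: Fri/Tue
Both conditions hold in: 2116, 2144 — 2.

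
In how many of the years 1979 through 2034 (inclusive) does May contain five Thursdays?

May has 31 days; it has five Thursdays when Thursday falls among the first (month-length − 28) days — i.e. when May 1 is one of Thursday/Wednesday/Tuesday.
May 1 by year: 1979:Tue✓ 1980:Thu✓ 1981:Fri 1982:Sat 1983:Sun 1984:Tue✓ 1985:Wed✓ 1986:Thu✓ 1987:Fri 1988:Sun 1989:Mon 1990:Tue✓ 1991:Wed✓ 1992:Fri 1993:Sat …(26 more)… 2020:Fri 2021:Sat 2022:Sun 2023:Mon 2024:Wed✓ 2025:Thu✓ 2026:Fri 2027:Sat 2028:Mon 2029:Tue✓ 2030:Wed✓ 2031:Thu✓ 2032:Sat 2033:Sun 2034:Mon
Years with five Thursdays: 1979, 1980, 1984, 1985, 1986, 1990, 1991, 1996, 1997, 2001, 2002, 2003, 2007, 2008, 2012, 2013, 2014, 2018, 2019, 2024, 2025, 2029, 2030, 2031 → 24.

24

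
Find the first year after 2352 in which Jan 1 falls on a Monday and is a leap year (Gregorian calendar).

2368

Jan 1 advances by 2 weekdays after a leap year and by 1 after a common year.
2352: Jan 1 is Tuesday (leap).
2353: Thursday
2354: Friday
2355: Saturday
2356: Sunday (leap)
2357: Tuesday
2358: Wednesday
2359: Thursday
2360: Friday (leap)
2361: Sunday
2362: Monday
2363: Tuesday
2364: Wednesday (leap)
2365: Friday
2366: Saturday
2367: Sunday
2368: Monday (leap)
2368 begins on a Monday and is a leap year.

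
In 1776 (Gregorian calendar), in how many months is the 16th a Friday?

2

Check the 16th of each month of 1776: Jan 16: Tue, Feb 16: Fri, Mar 16: Sat, Apr 16: Tue, May 16: Thu, Jun 16: Sun, Jul 16: Tue, Aug 16: Fri, Sep 16: Mon, Oct 16: Wed, Nov 16: Sat, Dec 16: Mon.
Friday occurs in February, August — 2 months.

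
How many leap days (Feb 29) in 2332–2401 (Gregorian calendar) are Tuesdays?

3

Leap years in 2332–2401: 18 of them.
Feb 29 weekday advances by 5 (mod 7) from one leap year to the next four years later (or differs when a century non-leap intervenes).
Leap-day weekdays: 2332:Mon 2336:Sat 2340:Thu 2344:Tue✓ 2348:Sun 2352:Fri 2356:Wed 2360:Mon 2364:Sat 2368:Thu 2372:Tue✓ 2376:Sun 2380:Fri 2384:Wed 2388:Mon 2392:Sat 2396:Thu 2400:Tue✓
Tuesday: 2344, 2372, 2400 → 3.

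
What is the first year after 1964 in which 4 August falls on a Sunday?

From one year to the next, a fixed date's weekday advances by 1, or by 2 when a Feb 29 lies between the two dates.
1964: August 4 is Tuesday.
1965: Wednesday (+1)
1966: Thursday (+1)
1967: Friday (+1)
1968: Sunday (+2)
4 August falls on a Sunday in 1968.

1968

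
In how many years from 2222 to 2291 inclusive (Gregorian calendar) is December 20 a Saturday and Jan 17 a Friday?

8

Check each year's weekday for December 20 and Jan 17:
  2222: Fri/Thu  2223: Sat/Fri ✓  2224: Mon/Sat  2225: Tue/Mon  2226: Wed/Tue  2227: Thu/Wed  2228: Sat/Thu  2229: Sun/Sat  2230: Mon/Sun  2231: Tue/Mon  2232: Thu/Tue  2233: Fri/Thu  2234: Sat/Fri ✓  2235: Sun/Sat  …(42 more)…  2278: Fri/Thu  2279: Sat/Fri ✓  2280: Mon/Sat  2281: Tue/Mon  2282: Wed/Tue  2283: Thu/Wed  2284: Sat/Thu  2285: Sun/Sat  2286: Mon/Sun  2287: Tue/Mon  2288: Thu/Tue  2289: Fri/Thu  2290: Sat/Fri ✓  2291: Sun/Sat
Both conditions hold in: 2223, 2234, 2245, 2251, 2262, 2273, 2279, 2290 — 8.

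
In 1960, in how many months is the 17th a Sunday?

Check the 17th of each month of 1960: Jan 17: Sun, Feb 17: Wed, Mar 17: Thu, Apr 17: Sun, May 17: Tue, Jun 17: Fri, Jul 17: Sun, Aug 17: Wed, Sep 17: Sat, Oct 17: Mon, Nov 17: Thu, Dec 17: Sat.
Sunday occurs in January, April, July — 3 months.

3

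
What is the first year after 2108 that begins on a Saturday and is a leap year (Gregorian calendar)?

2124

Jan 1 advances by 2 weekdays after a leap year and by 1 after a common year.
2108: Jan 1 is Sunday (leap).
2109: Tuesday
2110: Wednesday
2111: Thursday
2112: Friday (leap)
2113: Sunday
2114: Monday
2115: Tuesday
2116: Wednesday (leap)
2117: Friday
2118: Saturday
2119: Sunday
2120: Monday (leap)
2121: Wednesday
2122: Thursday
2123: Friday
2124: Saturday (leap)
2124 begins on a Saturday and is a leap year.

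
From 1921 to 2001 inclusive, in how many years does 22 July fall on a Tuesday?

11

Track 22 July's weekday year by year (advancing +1, or +2 across a Feb 29):
  1921: Fri  1922: Sat (+1)  1923: Sun (+1)  1924: Tue (+2) ✓  1925: Wed (+1)
  1926: Thu (+1)  1927: Fri (+1)  1928: Sun (+2)  1929: Mon (+1)  1930: Tue (+1) ✓
  1931: Wed (+1)  1932: Fri (+2)  1933: Sat (+1)  1934: Sun (+1)  … (53 more years) …
  1988: Fri (+2)  1989: Sat (+1)  1990: Sun (+1)  1991: Mon (+1)  1992: Wed (+2)
  1993: Thu (+1)  1994: Fri (+1)  1995: Sat (+1)  1996: Mon (+2)  1997: Tue (+1) ✓
  1998: Wed (+1)  1999: Thu (+1)  2000: Sat (+2)  2001: Sun (+1)
Tuesday years: 1924, 1930, 1941, 1947, 1952, 1958, 1969, 1975, 1980, 1986, 1997 — 11 in total.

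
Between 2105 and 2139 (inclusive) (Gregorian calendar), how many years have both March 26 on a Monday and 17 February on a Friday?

2

Check each year's weekday for March 26 and 17 February:
  2105: Thu/Tue  2106: Fri/Wed  2107: Sat/Thu  2108: Mon/Fri ✓  2109: Tue/Sun  2110: Wed/Mon  2111: Thu/Tue  2112: Sat/Wed  2113: Sun/Fri  2114: Mon/Sat  2115: Tue/Sun  2116: Thu/Mon  2117: Fri/Wed  2118: Sat/Thu  …(7 more)…  2126: Tue/Sun  2127: Wed/Mon  2128: Fri/Tue  2129: Sat/Thu  2130: Sun/Fri  2131: Mon/Sat  2132: Wed/Sun  2133: Thu/Tue  2134: Fri/Wed  2135: Sat/Thu  2136: Mon/Fri ✓  2137: Tue/Sun  2138: Wed/Mon  2139: Thu/Tue
Both conditions hold in: 2108, 2136 — 2.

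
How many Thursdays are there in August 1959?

August 1959 has 31 days and begins on Saturday.
The first Thursday is August 6.
Thursdays fall on 6, 13, 20, 27 — that's 4.

4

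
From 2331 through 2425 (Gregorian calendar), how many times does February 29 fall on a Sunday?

3

Leap years in 2331–2425: 24 of them.
Feb 29 weekday advances by 5 (mod 7) from one leap year to the next four years later (or differs when a century non-leap intervenes).
Leap-day weekdays: 2332:Mon 2336:Sat 2340:Thu 2344:Tue 2348:Sun✓ 2352:Fri 2356:Wed 2360:Mon 2364:Sat 2368:Thu 2372:Tue 2376:Sun✓ 2380:Fri 2384:Wed 2388:Mon 2392:Sat 2396:Thu 2400:Tue 2404:Sun✓ 2408:Fri 2412:Wed 2416:Mon 2420:Sat 2424:Thu
Sunday: 2348, 2376, 2404 → 3.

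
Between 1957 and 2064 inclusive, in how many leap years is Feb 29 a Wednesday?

Leap years in 1957–2064: 27 of them.
Feb 29 weekday advances by 5 (mod 7) from one leap year to the next four years later (or differs when a century non-leap intervenes).
Leap-day weekdays: 1960:Mon 1964:Sat 1968:Thu 1972:Tue 1976:Sun 1980:Fri 1984:Wed✓ 1988:Mon 1992:Sat 1996:Thu 2000:Tue 2004:Sun 2008:Fri 2012:Wed✓ 2016:Mon 2020:Sat 2024:Thu 2028:Tue 2032:Sun 2036:Fri 2040:Wed✓ 2044:Mon 2048:Sat 2052:Thu 2056:Tue 2060:Sun 2064:Fri
Wednesday: 1984, 2012, 2040 → 3.

3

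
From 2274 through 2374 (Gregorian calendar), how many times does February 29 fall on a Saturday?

Leap years in 2274–2374: 24 of them.
Feb 29 weekday advances by 5 (mod 7) from one leap year to the next four years later (or differs when a century non-leap intervenes).
Leap-day weekdays: 2276:Tue 2280:Sun 2284:Fri 2288:Wed 2292:Mon 2296:Sat✓ 2304:Mon 2308:Sat✓ 2312:Thu 2316:Tue 2320:Sun 2324:Fri 2328:Wed 2332:Mon 2336:Sat✓ 2340:Thu 2344:Tue 2348:Sun 2352:Fri 2356:Wed 2360:Mon 2364:Sat✓ 2368:Thu 2372:Tue
Saturday: 2296, 2308, 2336, 2364 → 4.

4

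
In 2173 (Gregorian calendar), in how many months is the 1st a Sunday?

1

Check the 1st of each month of 2173: Jan 1: Fri, Feb 1: Mon, Mar 1: Mon, Apr 1: Thu, May 1: Sat, Jun 1: Tue, Jul 1: Thu, Aug 1: Sun, Sep 1: Wed, Oct 1: Fri, Nov 1: Mon, Dec 1: Wed.
Sunday occurs in August — 1 month.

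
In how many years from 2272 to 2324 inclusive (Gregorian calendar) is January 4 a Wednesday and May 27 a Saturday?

Check each year's weekday for January 4 and May 27:
  2272: Thu/Mon  2273: Sat/Tue  2274: Sun/Wed  2275: Mon/Thu  2276: Tue/Sat  2277: Thu/Sun  2278: Fri/Mon  2279: Sat/Tue  2280: Sun/Thu  2281: Tue/Fri  2282: Wed/Sat ✓  2283: Thu/Sun  2284: Fri/Tue  2285: Sun/Wed  …(25 more)…  2311: Wed/Sat ✓  2312: Thu/Mon  2313: Sat/Tue  2314: Sun/Wed  2315: Mon/Thu  2316: Tue/Sat  2317: Thu/Sun  2318: Fri/Mon  2319: Sat/Tue  2320: Sun/Thu  2321: Tue/Fri  2322: Wed/Sat ✓  2323: Thu/Sun  2324: Fri/Tue
Both conditions hold in: 2282, 2293, 2299, 2305, 2311, 2322 — 6.

6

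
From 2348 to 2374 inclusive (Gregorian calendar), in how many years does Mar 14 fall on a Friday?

3

Track Mar 14's weekday year by year (advancing +1, or +2 across a Feb 29):
  2348: Sun  2349: Mon (+1)  2350: Tue (+1)  2351: Wed (+1)  2352: Fri (+2) ✓
  2353: Sat (+1)  2354: Sun (+1)  2355: Mon (+1)  2356: Wed (+2)  2357: Thu (+1)
  2358: Fri (+1) ✓  2359: Sat (+1)  2360: Mon (+2)  2361: Tue (+1)  2362: Wed (+1)
  2363: Thu (+1)  2364: Sat (+2)  2365: Sun (+1)  2366: Mon (+1)  2367: Tue (+1)
  2368: Thu (+2)  2369: Fri (+1) ✓  2370: Sat (+1)  2371: Sun (+1)  2372: Tue (+2)
  2373: Wed (+1)  2374: Thu (+1)
Friday years: 2352, 2358, 2369 — 3 in total.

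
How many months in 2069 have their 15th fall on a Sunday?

Check the 15th of each month of 2069: Jan 15: Tue, Feb 15: Fri, Mar 15: Fri, Apr 15: Mon, May 15: Wed, Jun 15: Sat, Jul 15: Mon, Aug 15: Thu, Sep 15: Sun, Oct 15: Tue, Nov 15: Fri, Dec 15: Sun.
Sunday occurs in September, December — 2 months.

2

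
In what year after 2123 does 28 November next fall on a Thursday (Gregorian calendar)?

2126

From one year to the next, a fixed date's weekday advances by 1, or by 2 when a Feb 29 lies between the two dates.
2123: November 28 is Sunday.
2124: Tuesday (+2)
2125: Wednesday (+1)
2126: Thursday (+1)
28 November falls on a Thursday in 2126.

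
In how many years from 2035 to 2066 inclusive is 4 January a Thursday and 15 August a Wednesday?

Check each year's weekday for 4 January and 15 August:
  2035: Thu/Wed ✓  2036: Fri/Fri  2037: Sun/Sat  2038: Mon/Sun  2039: Tue/Mon  2040: Wed/Wed  2041: Fri/Thu  2042: Sat/Fri  2043: Sun/Sat  2044: Mon/Mon  2045: Wed/Tue  2046: Thu/Wed ✓  2047: Fri/Thu  2048: Sat/Sat  …(4 more)…  2053: Sat/Fri  2054: Sun/Sat  2055: Mon/Sun  2056: Tue/Tue  2057: Thu/Wed ✓  2058: Fri/Thu  2059: Sat/Fri  2060: Sun/Sun  2061: Tue/Mon  2062: Wed/Tue  2063: Thu/Wed ✓  2064: Fri/Fri  2065: Sun/Sat  2066: Mon/Sun
Both conditions hold in: 2035, 2046, 2057, 2063 — 4.

4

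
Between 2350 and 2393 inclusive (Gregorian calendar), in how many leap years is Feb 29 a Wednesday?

Leap years in 2350–2393: 11 of them.
Feb 29 weekday advances by 5 (mod 7) from one leap year to the next four years later (or differs when a century non-leap intervenes).
Leap-day weekdays: 2352:Fri 2356:Wed✓ 2360:Mon 2364:Sat 2368:Thu 2372:Tue 2376:Sun 2380:Fri 2384:Wed✓ 2388:Mon 2392:Sat
Wednesday: 2356, 2384 → 2.

2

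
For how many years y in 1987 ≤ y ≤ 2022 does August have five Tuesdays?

16

August has 31 days; it has five Tuesdays when Tuesday falls among the first (month-length − 28) days — i.e. when August 1 is one of Tuesday/Monday/Sunday.
August 1 by year: 1987:Sat 1988:Mon✓ 1989:Tue✓ 1990:Wed 1991:Thu 1992:Sat 1993:Sun✓ 1994:Mon✓ 1995:Tue✓ 1996:Thu 1997:Fri 1998:Sat 1999:Sun✓ 2000:Tue✓ 2001:Wed …(6 more)… 2008:Fri 2009:Sat 2010:Sun✓ 2011:Mon✓ 2012:Wed 2013:Thu 2014:Fri 2015:Sat 2016:Mon✓ 2017:Tue✓ 2018:Wed 2019:Thu 2020:Sat 2021:Sun✓ 2022:Mon✓
Years with five Tuesdays: 1988, 1989, 1993, 1994, 1995, 1999, 2000, 2004, 2005, 2006, 2010, 2011, 2016, 2017, 2021, 2022 → 16.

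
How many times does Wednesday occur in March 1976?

5

March 1976 has 31 days and begins on Monday.
The first Wednesday is March 3.
Wednesdays fall on 3, 10, 17, 24, 31 — that's 5.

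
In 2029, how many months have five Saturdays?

4

A month of length L has five Saturdays iff its first Saturday is on day ≤ L−28 (so day 1–3 in a 31-day month, 1–2 in a 30-day month, day 1 in a leap February).
Checking each month of 2029: Jan starts Mon (31d); Feb starts Thu (28d); Mar starts Thu (31d) ✓; Apr starts Sun (30d); May starts Tue (31d); Jun starts Fri (30d) ✓; Jul starts Sun (31d); Aug starts Wed (31d); Sep starts Sat (30d) ✓; Oct starts Mon (31d); Nov starts Thu (30d); Dec starts Sat (31d) ✓.
Five-Saturday months: March, June, September, December → 4.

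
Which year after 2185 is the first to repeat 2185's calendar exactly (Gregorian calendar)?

2191

Two years share a calendar iff Jan 1 falls on the same weekday and both are leap or both are common. 2185: Jan 1 is Saturday, common year.
2186: Jan 1 Sunday, common
2187: Jan 1 Monday, common
2188: Jan 1 Tuesday, leap
2189: Jan 1 Thursday, common
2190: Jan 1 Friday, common
2191: Jan 1 Saturday, common
2191 matches on both conditions.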